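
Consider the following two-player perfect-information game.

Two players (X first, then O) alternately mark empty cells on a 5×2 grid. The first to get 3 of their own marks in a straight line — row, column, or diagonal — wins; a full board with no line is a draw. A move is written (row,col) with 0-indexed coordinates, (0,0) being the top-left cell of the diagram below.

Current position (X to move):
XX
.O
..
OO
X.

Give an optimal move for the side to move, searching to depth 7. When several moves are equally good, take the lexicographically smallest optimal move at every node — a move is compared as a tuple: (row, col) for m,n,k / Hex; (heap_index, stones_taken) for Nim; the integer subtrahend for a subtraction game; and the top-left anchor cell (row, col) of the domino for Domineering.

p1 X@[XX/.O/../OO/X.]: (1,0)[XX/XO/../OO/X.]-1 (2,0)[XX/.O/X./OO/X.]-1 (2,1)[XX/.O/.X/OO/X.]+0* (4,1)[XX/.O/../OO/XX]-1
p2 O@[XX/.O/.X/OO/X.]: (1,0)[XX/OO/.X/OO/X.]+0* (2,0)[XX/.O/OX/OO/X.]+0 (4,1)[XX/.O/.X/OO/XO]+0
p3 X@[XX/OO/.X/OO/X.]: (2,0)[XX/OO/XX/OO/X.]+0* (4,1)[XX/OO/.X/OO/XX]-1
p4 O@[XX/OO/XX/OO/X.]: (4,1)[XX/OO/XX/OO/XO]+0*
p5 X@[XX/OO/XX/OO/XO] terminal +0; root [XX/.O/../OO/X.] d7

X's best at [XX/.O/../OO/X.]: (2,1)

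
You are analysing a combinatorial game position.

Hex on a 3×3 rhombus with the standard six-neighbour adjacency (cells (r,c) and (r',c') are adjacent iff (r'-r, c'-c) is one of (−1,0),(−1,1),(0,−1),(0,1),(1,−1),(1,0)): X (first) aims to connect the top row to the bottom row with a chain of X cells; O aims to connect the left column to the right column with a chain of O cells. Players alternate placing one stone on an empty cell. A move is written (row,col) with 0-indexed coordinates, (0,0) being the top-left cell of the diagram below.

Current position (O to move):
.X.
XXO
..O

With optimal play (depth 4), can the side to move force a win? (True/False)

p1 O@[.X./XXO/..O]: (0,0)[OX./XXO/..O]-1* (0,2)[.XO/XXO/..O]-1 (2,0)[.X./XXO/O.O]-1 (2,1)[.X./XXO/.OO]-1
p2 X@[OX./XXO/..O]: (0,2)[OXX/XXO/..O]+1* (2,0)[OX./XXO/X.O]+1 (2,1)[OX./XXO/.XO]+1
p3 O@[OXX/XXO/..O]: (2,0)[OXX/XXO/O.O]-1* (2,1)[OXX/XXO/.OO]-1
p4 X@[OXX/XXO/O.O]: (2,1)[OXX/XXO/OXO]+1*
p5 O@[OXX/XXO/OXO] terminal -1; root [.X./XXO/..O] d4

O winning at [.X./XXO/..O]: False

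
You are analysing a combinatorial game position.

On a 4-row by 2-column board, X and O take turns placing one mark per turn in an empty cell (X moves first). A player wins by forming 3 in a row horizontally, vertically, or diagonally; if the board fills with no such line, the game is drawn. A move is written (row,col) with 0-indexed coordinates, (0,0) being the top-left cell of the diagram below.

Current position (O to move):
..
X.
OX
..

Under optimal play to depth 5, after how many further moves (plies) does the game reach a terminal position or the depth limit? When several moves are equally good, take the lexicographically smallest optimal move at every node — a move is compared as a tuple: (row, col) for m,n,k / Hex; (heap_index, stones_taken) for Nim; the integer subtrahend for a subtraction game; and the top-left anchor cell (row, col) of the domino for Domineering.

PV length from [../X./OX/..]: 5 plies

p1 O@[../X./OX/..]: (0,0)[O./X./OX/..]-1 (0,1)[.O/X./OX/..]+0* (1,1)[../XO/OX/..]+0 (3,0)[../X./OX/O.]-1 (3,1)[../X./OX/.O]+0
p2 X@[.O/X./OX/..]: (0,0)[XO/X./OX/..]+0* (1,1)[.O/XX/OX/..]+0 (3,0)[.O/X./OX/X.]+0 (3,1)[.O/X./OX/.X]+0
p3 O@[XO/X./OX/..]: (1,1)[XO/XO/OX/..]+0* (3,0)[XO/X./OX/O.]+0 (3,1)[XO/X./OX/.O]+0
p4 X@[XO/XO/OX/..]: (3,0)[XO/XO/OX/X.]+0* (3,1)[XO/XO/OX/.X]+0
p5 O@[XO/XO/OX/X.]: (3,1)[XO/XO/OX/XO]+0*
p6 X@[XO/XO/OX/XO] terminal +0; root [../X./OX/..] d5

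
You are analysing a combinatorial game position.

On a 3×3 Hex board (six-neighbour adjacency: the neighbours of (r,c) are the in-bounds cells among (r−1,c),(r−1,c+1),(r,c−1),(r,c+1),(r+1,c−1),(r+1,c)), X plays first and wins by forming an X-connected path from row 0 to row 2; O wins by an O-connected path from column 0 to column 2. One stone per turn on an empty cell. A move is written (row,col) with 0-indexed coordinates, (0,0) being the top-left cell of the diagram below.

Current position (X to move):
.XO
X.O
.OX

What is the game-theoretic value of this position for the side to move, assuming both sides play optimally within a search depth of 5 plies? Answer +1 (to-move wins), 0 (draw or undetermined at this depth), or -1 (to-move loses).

p1 X@[.XO/X.O/.OX]: (0,0)[XXO/X.O/.OX]-1 (1,1)[.XO/XXO/.OX]-1 (2,0)[.XO/X.O/XOX]+1*
p2 O@[.XO/X.O/XOX] terminal -1; root [.XO/X.O/.OX] d5

value(.XO/X.O/.OX, X) = +1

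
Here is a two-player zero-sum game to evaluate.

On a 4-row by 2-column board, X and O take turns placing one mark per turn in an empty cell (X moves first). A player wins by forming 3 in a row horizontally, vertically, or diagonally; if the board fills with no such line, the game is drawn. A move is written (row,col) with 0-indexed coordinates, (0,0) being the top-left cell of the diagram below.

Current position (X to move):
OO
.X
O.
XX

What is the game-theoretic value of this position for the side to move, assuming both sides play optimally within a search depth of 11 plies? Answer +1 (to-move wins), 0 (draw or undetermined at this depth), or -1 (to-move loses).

value(OO/.X/O./XX, X) = +1

ply 1, X at OO/.X/O./XX | (1,0)=+0→OO/XX/O./XX; (2,1)=+1→OO/.X/OX/XX*
ply 2: OO/.X/OX/XX is terminal -1 (O); from OO/.X/O./XX depth 11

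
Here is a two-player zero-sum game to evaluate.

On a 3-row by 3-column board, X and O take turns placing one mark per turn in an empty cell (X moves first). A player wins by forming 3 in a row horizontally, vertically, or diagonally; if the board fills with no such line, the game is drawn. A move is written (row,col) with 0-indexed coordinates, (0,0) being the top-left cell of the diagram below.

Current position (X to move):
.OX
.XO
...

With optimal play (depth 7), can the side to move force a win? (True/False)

ply 1, X at .OX/.XO/... | (0,0)=+1→XOX/.XO/...*; (1,0)=+0→.OX/XXO/...; (2,0)=+1→.OX/.XO/X..; (2,1)=+0→.OX/.XO/.X.; (2,2)=+1→.OX/.XO/..X
ply 2, O at XOX/.XO/... | (1,0)=-1→XOX/OXO/...*; (2,0)=-1→XOX/.XO/O..; (2,1)=-1→XOX/.XO/.O.; (2,2)=-1→XOX/.XO/..O
ply 3, X at XOX/OXO/... | (2,0)=+1→XOX/OXO/X..*; (2,1)=+1→XOX/OXO/.X.; (2,2)=+1→XOX/OXO/..X
ply 4: XOX/OXO/X.. is terminal -1 (O); from .OX/.XO/... depth 7

X winning at [.OX/.XO/...]: True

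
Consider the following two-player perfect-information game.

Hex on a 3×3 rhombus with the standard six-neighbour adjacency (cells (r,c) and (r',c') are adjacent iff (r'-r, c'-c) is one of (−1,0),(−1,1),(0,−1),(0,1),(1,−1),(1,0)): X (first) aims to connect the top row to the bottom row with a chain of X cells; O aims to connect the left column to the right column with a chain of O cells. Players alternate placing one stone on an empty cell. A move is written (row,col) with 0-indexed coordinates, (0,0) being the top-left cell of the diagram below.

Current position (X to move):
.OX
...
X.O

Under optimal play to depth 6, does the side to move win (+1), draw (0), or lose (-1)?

value(.OX/.../X.O, X) = +1

ply 1, X at .OX/.../X.O | (0,0)=+1→XOX/.../X.O*; (1,0)=+1→.OX/X../X.O; (1,1)=+1→.OX/.X./X.O; (1,2)=+1→.OX/..X/X.O; (2,1)=+1→.OX/.../XXO
ply 2, O at XOX/.../X.O | (1,0)=-1→XOX/O../X.O*; (1,1)=-1→XOX/.O./X.O; (1,2)=-1→XOX/..O/X.O; (2,1)=-1→XOX/.../XOO
ply 3, X at XOX/O../X.O | (1,1)=+1→XOX/OX./X.O*; (1,2)=+1→XOX/O.X/X.O; (2,1)=+1→XOX/O../XXO
ply 4: XOX/OX./X.O is terminal -1 (O); from .OX/.../X.O depth 6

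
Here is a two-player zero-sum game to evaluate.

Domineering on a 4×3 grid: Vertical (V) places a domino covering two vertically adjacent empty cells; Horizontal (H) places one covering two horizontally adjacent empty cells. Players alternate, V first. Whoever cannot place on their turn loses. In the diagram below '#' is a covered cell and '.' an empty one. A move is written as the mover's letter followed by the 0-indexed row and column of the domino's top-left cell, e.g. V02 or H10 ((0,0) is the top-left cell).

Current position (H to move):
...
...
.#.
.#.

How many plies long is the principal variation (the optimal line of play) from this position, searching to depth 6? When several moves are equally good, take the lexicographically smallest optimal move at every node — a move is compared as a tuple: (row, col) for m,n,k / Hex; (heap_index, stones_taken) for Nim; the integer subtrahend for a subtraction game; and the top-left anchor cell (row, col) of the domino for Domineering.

ply 1, H at .../.../.#./.#. | H00=-1→##./.../.#./.#.*; H01=-1→.##/.../.#./.#.; H10=-1→.../##./.#./.#.; H11=-1→.../.##/.#./.#.
ply 2, V at ##./.../.#./.#. | V02=+1→###/..#/.#./.#.*; V10=+1→##./#../##./.#.; V12=+1→##./..#/.##/.#.; V20=+1→##./.../##./##.; V22=+1→##./.../.##/.##
ply 3, H at ###/..#/.#./.#. | H10=-1→###/###/.#./.#.*
ply 4, V at ###/###/.#./.#. | V20=+1→###/###/##./##.*; V22=+1→###/###/.##/.##
ply 5: ###/###/##./##. is terminal -1 (H); from .../.../.#./.#. depth 6

PV length from [.../.../.#./.#.]: 4 plies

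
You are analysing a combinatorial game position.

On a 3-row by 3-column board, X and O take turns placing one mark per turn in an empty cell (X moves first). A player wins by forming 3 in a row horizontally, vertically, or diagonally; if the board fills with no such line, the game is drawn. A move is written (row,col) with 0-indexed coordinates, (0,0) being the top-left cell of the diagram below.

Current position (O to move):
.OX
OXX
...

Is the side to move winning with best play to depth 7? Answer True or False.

p1 O@[.OX/OXX/...]: (0,0)[OOX/OXX/...]-1* (2,0)[.OX/OXX/O..]-1 (2,1)[.OX/OXX/.O.]-1 (2,2)[.OX/OXX/..O]-1
p2 X@[OOX/OXX/...]: (2,0)[OOX/OXX/X..]+1* (2,1)[OOX/OXX/.X.]-1 (2,2)[OOX/OXX/..X]+1
p3 O@[OOX/OXX/X..] terminal -1; root [.OX/OXX/...] d7

O winning at [.OX/OXX/...]: False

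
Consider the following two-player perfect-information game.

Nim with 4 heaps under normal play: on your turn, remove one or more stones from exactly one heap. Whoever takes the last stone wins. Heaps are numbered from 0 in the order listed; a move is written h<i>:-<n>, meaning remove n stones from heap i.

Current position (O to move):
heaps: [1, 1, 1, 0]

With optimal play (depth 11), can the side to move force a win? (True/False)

O winning at [(1,1,1,0)]: True

ply 1, O at (1,1,1,0) | h0:-1=+1→(0,1,1,0)*; h1:-1=+1→(1,0,1,0); h2:-1=+1→(1,1,0,0)
ply 2, X at (0,1,1,0) | h1:-1=-1→(0,0,1,0)*; h2:-1=-1→(0,1,0,0)
ply 3, O at (0,0,1,0) | h2:-1=+1→(0,0,0,0)*
ply 4: (0,0,0,0) is terminal -1 (X); from (1,1,1,0) depth 11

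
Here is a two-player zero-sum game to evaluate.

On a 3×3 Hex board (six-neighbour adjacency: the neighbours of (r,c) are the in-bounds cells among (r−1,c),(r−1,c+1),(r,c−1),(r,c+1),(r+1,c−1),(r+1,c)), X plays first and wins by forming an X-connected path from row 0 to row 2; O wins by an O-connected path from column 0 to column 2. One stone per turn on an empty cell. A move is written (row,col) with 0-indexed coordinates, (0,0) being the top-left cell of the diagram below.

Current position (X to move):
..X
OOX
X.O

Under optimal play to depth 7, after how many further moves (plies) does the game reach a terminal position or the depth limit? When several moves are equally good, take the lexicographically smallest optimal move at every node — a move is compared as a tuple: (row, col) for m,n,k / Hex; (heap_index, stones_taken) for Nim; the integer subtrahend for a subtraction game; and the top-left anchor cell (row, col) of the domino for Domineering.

PV length from [..X/OOX/X.O]: 1 ply

[..X/OOX/X.O] X move#1: (0,0):-1/X.X/OOX/X.O, (0,1):-1/.XX/OOX/X.O, (2,1):+1/..X/OOX/XXO*
[..X/OOX/XXO] end (terminal -1, O#2); searched ..X/OOX/X.O to 7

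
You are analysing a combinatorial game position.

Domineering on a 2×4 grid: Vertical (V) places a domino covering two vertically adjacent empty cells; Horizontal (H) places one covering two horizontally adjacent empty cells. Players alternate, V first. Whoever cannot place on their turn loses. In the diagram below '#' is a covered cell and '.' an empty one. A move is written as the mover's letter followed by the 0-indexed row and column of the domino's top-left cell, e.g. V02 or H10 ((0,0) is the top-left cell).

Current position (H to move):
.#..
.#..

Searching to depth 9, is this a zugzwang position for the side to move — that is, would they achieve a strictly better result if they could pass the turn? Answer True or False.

zugzwang(.#../.#.., H) = False

[.#../.#..] H move#1: H02:+1/.###/.#..*, H12:+1/.#../.###
[.###/.#..] V move#2: V00:-1/####/##..*
[####/##..] H move#3: H12:+1/####/####*
[####/####] end (terminal -1, V#4); searched .#../.#.. to 9
suppose H passes — search the same position with V to move:
pass> [.#../.#..] V move#1: V00:-1/##../##.., V02:+1/.##./.##.*, V03:+1/.#.#/.#.#
pass> [.##./.##.] end (terminal -1, H#2); searched .#../.#.. to 9
for H: play +1, pass -1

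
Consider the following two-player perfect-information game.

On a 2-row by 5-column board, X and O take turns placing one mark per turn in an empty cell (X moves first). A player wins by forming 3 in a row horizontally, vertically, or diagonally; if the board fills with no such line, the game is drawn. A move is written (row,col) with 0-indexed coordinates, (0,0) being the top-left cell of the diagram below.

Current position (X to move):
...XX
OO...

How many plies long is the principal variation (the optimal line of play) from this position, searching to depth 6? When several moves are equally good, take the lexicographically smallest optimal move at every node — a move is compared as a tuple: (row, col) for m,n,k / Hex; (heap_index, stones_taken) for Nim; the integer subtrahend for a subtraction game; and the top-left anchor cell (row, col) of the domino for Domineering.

PV length from [...XX/OO...]: 1 ply

p1 X@[...XX/OO...]: (0,0)[X..XX/OO...]-1 (0,1)[.X.XX/OO...]-1 (0,2)[..XXX/OO...]+1* (1,2)[...XX/OOX..]+0 (1,3)[...XX/OO.X.]-1 (1,4)[...XX/OO..X]-1
p2 O@[..XXX/OO...] terminal -1; root [...XX/OO...] d6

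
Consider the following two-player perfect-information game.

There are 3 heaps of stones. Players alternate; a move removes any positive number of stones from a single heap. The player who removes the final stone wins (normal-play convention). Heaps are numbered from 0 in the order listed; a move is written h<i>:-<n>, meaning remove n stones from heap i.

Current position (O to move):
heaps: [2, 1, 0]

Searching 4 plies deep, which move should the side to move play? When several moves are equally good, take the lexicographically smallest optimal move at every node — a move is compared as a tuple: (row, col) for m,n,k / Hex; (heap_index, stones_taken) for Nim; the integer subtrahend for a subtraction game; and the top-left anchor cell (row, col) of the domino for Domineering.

[(2,1,0)] O move#1: h0:-1:+1/(1,1,0)*, h0:-2:-1/(0,1,0), h1:-1:-1/(2,0,0)
[(1,1,0)] X move#2: h0:-1:-1/(0,1,0)*, h1:-1:-1/(1,0,0)
[(0,1,0)] O move#3: h1:-1:+1/(0,0,0)*
[(0,0,0)] end (terminal -1, X#4); searched (2,1,0) to 4

O's best at [(2,1,0)]: h0:-1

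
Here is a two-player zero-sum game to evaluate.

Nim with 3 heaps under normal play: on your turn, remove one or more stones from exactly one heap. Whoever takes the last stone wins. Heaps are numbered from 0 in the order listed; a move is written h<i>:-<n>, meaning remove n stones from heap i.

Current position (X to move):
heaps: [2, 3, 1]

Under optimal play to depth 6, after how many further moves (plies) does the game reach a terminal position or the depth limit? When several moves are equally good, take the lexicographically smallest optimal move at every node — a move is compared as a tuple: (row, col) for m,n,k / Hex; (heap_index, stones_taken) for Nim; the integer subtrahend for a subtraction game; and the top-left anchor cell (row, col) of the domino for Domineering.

ply 1, X at (2,3,1) | h0:-1=-1→(1,3,1)*; h0:-2=-1→(0,3,1); h1:-1=-1→(2,2,1); h1:-2=-1→(2,1,1); h1:-3=-1→(2,0,1); h2:-1=-1→(2,3,0)
ply 2, O at (1,3,1) | h0:-1=-1→(0,3,1); h1:-1=-1→(1,2,1); h1:-2=-1→(1,1,1); h1:-3=+1→(1,0,1)*; h2:-1=-1→(1,3,0)
ply 3, X at (1,0,1) | h0:-1=-1→(0,0,1)*; h2:-1=-1→(1,0,0)
ply 4, O at (0,0,1) | h2:-1=+1→(0,0,0)*
ply 5: (0,0,0) is terminal -1 (X); from (2,3,1) depth 6

PV length from [(2,3,1)]: 4 plies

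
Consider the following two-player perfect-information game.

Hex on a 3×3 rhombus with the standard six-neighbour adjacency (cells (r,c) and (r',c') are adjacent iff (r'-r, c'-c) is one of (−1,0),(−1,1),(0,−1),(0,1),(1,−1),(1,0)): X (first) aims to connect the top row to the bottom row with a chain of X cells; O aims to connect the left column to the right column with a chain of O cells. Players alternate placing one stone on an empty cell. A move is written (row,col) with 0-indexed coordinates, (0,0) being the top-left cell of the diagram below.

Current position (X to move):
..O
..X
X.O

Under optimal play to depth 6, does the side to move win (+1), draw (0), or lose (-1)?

p1 X@[..O/..X/X.O]: (0,0)[X.O/..X/X.O]-1 (0,1)[.XO/..X/X.O]+1* (1,0)[..O/X.X/X.O]+1 (1,1)[..O/.XX/X.O]-1 (2,1)[..O/..X/XXO]-1
p2 O@[.XO/..X/X.O]: (0,0)[OXO/..X/X.O]-1* (1,0)[.XO/O.X/X.O]-1 (1,1)[.XO/.OX/X.O]-1 (2,1)[.XO/..X/XOO]-1
p3 X@[OXO/..X/X.O]: (1,0)[OXO/X.X/X.O]+1* (1,1)[OXO/.XX/X.O]+1 (2,1)[OXO/..X/XXO]+1
p4 O@[OXO/X.X/X.O] terminal -1; root [..O/..X/X.O] d6

value(..O/..X/X.O, X) = +1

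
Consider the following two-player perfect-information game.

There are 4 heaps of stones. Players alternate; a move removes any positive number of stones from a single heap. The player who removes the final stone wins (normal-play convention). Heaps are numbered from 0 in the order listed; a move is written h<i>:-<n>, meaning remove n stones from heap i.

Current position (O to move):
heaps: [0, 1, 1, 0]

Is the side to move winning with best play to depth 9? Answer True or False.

O winning at [(0,1,1,0)]: False

[(0,1,1,0)] O move#1: h1:-1:-1/(0,0,1,0)*, h2:-1:-1/(0,1,0,0)
[(0,0,1,0)] X move#2: h2:-1:+1/(0,0,0,0)*
[(0,0,0,0)] end (terminal -1, O#3); searched (0,1,1,0) to 9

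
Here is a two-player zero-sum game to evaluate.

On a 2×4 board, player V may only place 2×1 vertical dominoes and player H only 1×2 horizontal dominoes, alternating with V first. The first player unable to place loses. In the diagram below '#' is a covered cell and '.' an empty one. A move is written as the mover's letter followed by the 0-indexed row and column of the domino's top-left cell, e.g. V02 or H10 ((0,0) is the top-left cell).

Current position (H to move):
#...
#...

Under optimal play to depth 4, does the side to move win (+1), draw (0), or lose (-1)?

value(#.../#..., H) = +1

ply 1, H at #.../#... | H01=+1→###./#...*; H02=+1→#.##/#...; H11=+1→#.../###.; H12=+1→#.../#.##
ply 2, V at ###./#... | V03=-1→####/#..#*
ply 3, H at ####/#..# | H11=+1→####/####*
ply 4: ####/#### is terminal -1 (V); from #.../#... depth 4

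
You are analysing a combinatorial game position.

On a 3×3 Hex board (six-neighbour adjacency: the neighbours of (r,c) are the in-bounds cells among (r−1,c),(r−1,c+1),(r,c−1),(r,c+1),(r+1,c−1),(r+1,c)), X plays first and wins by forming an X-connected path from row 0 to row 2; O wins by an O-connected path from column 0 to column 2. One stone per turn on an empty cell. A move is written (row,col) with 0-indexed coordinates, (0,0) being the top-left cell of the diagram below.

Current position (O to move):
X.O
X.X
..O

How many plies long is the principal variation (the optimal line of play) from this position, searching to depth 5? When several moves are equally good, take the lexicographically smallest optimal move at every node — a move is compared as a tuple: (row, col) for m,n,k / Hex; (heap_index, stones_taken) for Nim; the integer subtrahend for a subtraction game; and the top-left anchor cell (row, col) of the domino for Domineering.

ply 1, O at X.O/X.X/..O | (0,1)=-1→XOO/X.X/..O; (1,1)=-1→X.O/XOX/..O; (2,0)=+1→X.O/X.X/O.O*; (2,1)=-1→X.O/X.X/.OO
ply 2, X at X.O/X.X/O.O | (0,1)=-1→XXO/X.X/O.O*; (1,1)=-1→X.O/XXX/O.O; (2,1)=-1→X.O/X.X/OXO
ply 3, O at XXO/X.X/O.O | (1,1)=+1→XXO/XOX/O.O*; (2,1)=+1→XXO/X.X/OOO
ply 4: XXO/XOX/O.O is terminal -1 (X); from X.O/X.X/..O depth 5

PV length from [X.O/X.X/..O]: 3 plies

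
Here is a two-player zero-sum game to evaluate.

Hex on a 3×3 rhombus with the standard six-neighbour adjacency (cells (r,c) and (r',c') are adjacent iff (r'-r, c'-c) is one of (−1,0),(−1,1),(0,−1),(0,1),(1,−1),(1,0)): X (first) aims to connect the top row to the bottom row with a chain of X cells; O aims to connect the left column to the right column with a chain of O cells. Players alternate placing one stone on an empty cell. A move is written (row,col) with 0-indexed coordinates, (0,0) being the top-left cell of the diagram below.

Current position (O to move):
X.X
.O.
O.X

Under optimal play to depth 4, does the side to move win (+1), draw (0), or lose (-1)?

value(X.X/.O./O.X, O) = +1

p1 O@[X.X/.O./O.X]: (0,1)[XOX/.O./O.X]-1 (1,0)[X.X/OO./O.X]-1 (1,2)[X.X/.OO/O.X]+1* (2,1)[X.X/.O./OOX]-1
p2 X@[X.X/.OO/O.X] terminal -1; root [X.X/.O./O.X] d4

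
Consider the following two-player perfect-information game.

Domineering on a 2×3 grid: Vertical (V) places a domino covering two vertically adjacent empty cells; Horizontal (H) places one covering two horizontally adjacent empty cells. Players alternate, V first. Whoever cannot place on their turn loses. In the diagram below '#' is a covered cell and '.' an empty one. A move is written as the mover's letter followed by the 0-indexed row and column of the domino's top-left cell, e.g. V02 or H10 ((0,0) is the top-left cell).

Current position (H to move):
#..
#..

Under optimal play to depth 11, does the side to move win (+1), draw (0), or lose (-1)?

value(#../#.., H) = +1

[#../#..] H move#1: H01:+1/###/#..*, H11:+1/#../###
[###/#..] end (terminal -1, V#2); searched #../#.. to 11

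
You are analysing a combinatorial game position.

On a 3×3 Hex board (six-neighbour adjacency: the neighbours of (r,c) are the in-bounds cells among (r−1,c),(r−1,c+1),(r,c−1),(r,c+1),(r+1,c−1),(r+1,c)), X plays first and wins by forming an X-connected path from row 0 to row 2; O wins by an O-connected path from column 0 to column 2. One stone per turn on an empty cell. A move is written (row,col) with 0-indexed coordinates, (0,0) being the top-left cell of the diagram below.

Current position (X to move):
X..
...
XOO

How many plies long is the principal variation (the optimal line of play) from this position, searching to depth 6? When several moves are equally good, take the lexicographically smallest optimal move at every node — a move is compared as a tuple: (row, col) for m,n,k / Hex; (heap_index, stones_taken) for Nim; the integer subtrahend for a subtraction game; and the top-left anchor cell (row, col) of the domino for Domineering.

[X../.../XOO] X move#1: (0,1):+1/XX./.../XOO*, (0,2):+1/X.X/.../XOO, (1,0):+1/X../X../XOO, (1,1):+1/X../.X./XOO, (1,2):+1/X../..X/XOO
[XX./.../XOO] O move#2: (0,2):-1/XXO/.../XOO*, (1,0):-1/XX./O../XOO, (1,1):-1/XX./.O./XOO, (1,2):-1/XX./..O/XOO
[XXO/.../XOO] X move#3: (1,0):+1/XXO/X../XOO*, (1,1):+1/XXO/.X./XOO, (1,2):+1/XXO/..X/XOO
[XXO/X../XOO] end (terminal -1, O#4); searched X../.../XOO to 6

PV length from [X../.../XOO]: 3 plies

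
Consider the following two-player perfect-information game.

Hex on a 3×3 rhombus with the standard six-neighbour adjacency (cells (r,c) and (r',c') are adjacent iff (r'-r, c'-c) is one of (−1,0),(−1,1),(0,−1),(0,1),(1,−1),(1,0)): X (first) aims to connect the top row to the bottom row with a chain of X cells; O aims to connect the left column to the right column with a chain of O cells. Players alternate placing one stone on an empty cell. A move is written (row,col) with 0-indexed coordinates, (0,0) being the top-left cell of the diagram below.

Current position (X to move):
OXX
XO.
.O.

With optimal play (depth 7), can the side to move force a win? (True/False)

p1 X@[OXX/XO./.O.]: (1,2)[OXX/XOX/.O.]+1* (2,0)[OXX/XO./XO.]+1 (2,2)[OXX/XO./.OX]+1
p2 O@[OXX/XOX/.O.]: (2,0)[OXX/XOX/OO.]-1* (2,2)[OXX/XOX/.OO]-1
p3 X@[OXX/XOX/OO.]: (2,2)[OXX/XOX/OOX]+1*
p4 O@[OXX/XOX/OOX] terminal -1; root [OXX/XO./.O.] d7

X winning at [OXX/XO./.O.]: True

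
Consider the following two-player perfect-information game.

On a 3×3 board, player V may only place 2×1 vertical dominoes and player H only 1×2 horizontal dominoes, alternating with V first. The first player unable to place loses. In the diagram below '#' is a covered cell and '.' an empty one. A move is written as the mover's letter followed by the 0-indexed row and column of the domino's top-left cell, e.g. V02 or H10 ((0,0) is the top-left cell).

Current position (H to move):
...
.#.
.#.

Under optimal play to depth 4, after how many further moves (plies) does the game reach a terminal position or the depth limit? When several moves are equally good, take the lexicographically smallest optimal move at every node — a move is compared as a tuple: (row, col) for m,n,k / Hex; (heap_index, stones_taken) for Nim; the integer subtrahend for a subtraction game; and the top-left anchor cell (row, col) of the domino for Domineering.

p1 H@[.../.#./.#.]: H00[##./.#./.#.]-1* H01[.##/.#./.#.]-1
p2 V@[##./.#./.#.]: V02[###/.##/.#.]+1* V10[##./##./##.]+1 V12[##./.##/.##]+1
p3 H@[###/.##/.#.] terminal -1; root [.../.#./.#.] d4

PV length from [.../.#./.#.]: 2 plies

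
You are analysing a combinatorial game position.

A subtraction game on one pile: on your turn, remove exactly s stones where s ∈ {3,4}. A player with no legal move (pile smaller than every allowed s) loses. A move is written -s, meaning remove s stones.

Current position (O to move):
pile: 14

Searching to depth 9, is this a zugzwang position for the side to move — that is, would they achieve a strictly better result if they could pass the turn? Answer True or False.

ply 1, O at 14 | -3=-1→11*; -4=-1→10
ply 2, X at 11 | -3=+1→8*; -4=+1→7
ply 3, O at 8 | -3=-1→5*; -4=-1→4
ply 4, X at 5 | -3=+1→2*; -4=+1→1
ply 5: 2 is terminal -1 (O); from 14 depth 9
suppose O passes — search the same position with X to move:
pass> ply 1, X at 14 | -3=-1→11*; -4=-1→10
pass> ply 2, O at 11 | -3=+1→8*; -4=+1→7
pass> ply 3, X at 8 | -3=-1→5*; -4=-1→4
pass> ply 4, O at 5 | -3=+1→2*; -4=+1→1
pass> ply 5: 2 is terminal -1 (X); from 14 depth 9
for O: play -1, pass +1

zugzwang(14, O) = True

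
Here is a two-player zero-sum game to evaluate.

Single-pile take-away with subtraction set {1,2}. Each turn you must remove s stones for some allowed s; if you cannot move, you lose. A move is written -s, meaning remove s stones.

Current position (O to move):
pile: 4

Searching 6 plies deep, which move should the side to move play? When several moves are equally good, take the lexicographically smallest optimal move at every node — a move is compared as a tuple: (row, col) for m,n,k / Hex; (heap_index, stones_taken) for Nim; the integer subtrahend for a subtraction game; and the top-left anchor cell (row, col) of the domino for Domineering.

[4] O move#1: -1:+1/3*, -2:-1/2
[3] X move#2: -1:-1/2*, -2:-1/1
[2] O move#3: -1:-1/1, -2:+1/0*
[0] end (terminal -1, X#4); searched 4 to 6

O's best at [4]: -1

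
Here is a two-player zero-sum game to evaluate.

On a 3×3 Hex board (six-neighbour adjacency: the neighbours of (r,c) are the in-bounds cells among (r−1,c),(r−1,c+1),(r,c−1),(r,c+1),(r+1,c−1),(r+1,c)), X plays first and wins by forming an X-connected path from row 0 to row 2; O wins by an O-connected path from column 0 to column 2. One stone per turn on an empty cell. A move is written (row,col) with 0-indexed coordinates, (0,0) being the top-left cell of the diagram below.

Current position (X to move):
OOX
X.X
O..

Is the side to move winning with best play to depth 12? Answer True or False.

X winning at [OOX/X.X/O..]: True

ply 1, X at OOX/X.X/O.. | (1,1)=+1→OOX/XXX/O..*; (2,1)=+1→OOX/X.X/OX.; (2,2)=+1→OOX/X.X/O.X
ply 2, O at OOX/XXX/O.. | (2,1)=-1→OOX/XXX/OO.*; (2,2)=-1→OOX/XXX/O.O
ply 3, X at OOX/XXX/OO. | (2,2)=+1→OOX/XXX/OOX*
ply 4: OOX/XXX/OOX is terminal -1 (O); from OOX/X.X/O.. depth 12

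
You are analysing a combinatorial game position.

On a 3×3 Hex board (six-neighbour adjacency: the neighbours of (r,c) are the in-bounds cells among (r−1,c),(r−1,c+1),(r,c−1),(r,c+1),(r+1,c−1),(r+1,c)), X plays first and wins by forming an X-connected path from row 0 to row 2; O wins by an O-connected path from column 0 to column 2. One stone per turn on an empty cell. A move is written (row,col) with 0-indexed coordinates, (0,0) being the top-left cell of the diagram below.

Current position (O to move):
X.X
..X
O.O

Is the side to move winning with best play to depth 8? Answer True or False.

[X.X/..X/O.O] O move#1: (0,1):-1/XOX/..X/O.O, (1,0):-1/X.X/O.X/O.O, (1,1):-1/X.X/.OX/O.O, (2,1):+1/X.X/..X/OOO*
[X.X/..X/OOO] end (terminal -1, X#2); searched X.X/..X/O.O to 8

O winning at [X.X/..X/O.O]: True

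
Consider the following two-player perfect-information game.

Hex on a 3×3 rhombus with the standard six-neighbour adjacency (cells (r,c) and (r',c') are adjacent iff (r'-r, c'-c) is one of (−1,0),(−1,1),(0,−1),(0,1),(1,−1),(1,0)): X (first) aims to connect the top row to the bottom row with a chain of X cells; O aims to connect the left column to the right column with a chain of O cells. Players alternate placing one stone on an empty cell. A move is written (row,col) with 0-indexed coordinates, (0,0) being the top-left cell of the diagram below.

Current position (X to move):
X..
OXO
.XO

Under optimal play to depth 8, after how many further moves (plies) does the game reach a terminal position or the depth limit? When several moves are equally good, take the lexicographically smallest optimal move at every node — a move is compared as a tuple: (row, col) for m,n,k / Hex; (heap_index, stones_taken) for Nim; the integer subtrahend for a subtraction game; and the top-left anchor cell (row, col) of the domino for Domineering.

ply 1, X at X../OXO/.XO | (0,1)=+1→XX./OXO/.XO*; (0,2)=+1→X.X/OXO/.XO; (2,0)=+1→X../OXO/XXO
ply 2: XX./OXO/.XO is terminal -1 (O); from X../OXO/.XO depth 8

PV length from [X../OXO/.XO]: 1 ply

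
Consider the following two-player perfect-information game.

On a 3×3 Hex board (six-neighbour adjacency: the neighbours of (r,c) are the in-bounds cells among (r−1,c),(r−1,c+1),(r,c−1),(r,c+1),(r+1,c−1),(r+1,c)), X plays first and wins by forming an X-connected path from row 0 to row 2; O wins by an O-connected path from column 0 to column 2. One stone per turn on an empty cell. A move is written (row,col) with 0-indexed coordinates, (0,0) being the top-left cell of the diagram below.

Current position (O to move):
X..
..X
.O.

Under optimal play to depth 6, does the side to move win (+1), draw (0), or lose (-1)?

[X../..X/.O.] O move#1: (0,1):-1/XO./..X/.O., (0,2):-1/X.O/..X/.O., (1,0):-1/X../O.X/.O., (1,1):+1/X../.OX/.O.*, (2,0):-1/X../..X/OO., (2,2):-1/X../..X/.OO
[X../.OX/.O.] X move#2: (0,1):-1/XX./.OX/.O.*, (0,2):-1/X.X/.OX/.O., (1,0):-1/X../XOX/.O., (2,0):-1/X../.OX/XO., (2,2):-1/X../.OX/.OX
[XX./.OX/.O.] O move#3: (0,2):+1/XXO/.OX/.O.*, (1,0):+1/XX./OOX/.O., (2,0):+1/XX./.OX/OO., (2,2):+1/XX./.OX/.OO
[XXO/.OX/.O.] X move#4: (1,0):-1/XXO/XOX/.O.*, (2,0):-1/XXO/.OX/XO., (2,2):-1/XXO/.OX/.OX
[XXO/XOX/.O.] O move#5: (2,0):+1/XXO/XOX/OO.*, (2,2):-1/XXO/XOX/.OO
[XXO/XOX/OO.] end (terminal -1, X#6); searched X../..X/.O. to 6

value(X../..X/.O., O) = +1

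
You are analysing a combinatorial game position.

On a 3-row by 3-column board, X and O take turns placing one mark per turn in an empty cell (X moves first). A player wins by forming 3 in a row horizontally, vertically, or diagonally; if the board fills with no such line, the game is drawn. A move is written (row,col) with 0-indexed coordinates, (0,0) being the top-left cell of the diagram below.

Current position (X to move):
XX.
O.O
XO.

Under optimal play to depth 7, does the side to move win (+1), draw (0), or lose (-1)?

value(XX./O.O/XO., X) = +1

ply 1, X at XX./O.O/XO. | (0,2)=+1→XXX/O.O/XO.*; (1,1)=+1→XX./OXO/XO.; (2,2)=-1→XX./O.O/XOX
ply 2: XXX/O.O/XO. is terminal -1 (O); from XX./O.O/XO. depth 7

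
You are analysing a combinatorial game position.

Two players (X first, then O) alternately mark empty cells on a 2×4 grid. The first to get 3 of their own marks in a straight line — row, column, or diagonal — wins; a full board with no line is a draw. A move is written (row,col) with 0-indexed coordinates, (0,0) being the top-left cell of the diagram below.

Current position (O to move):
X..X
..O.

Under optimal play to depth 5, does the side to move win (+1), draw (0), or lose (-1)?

ply 1, O at X..X/..O. | (0,1)=+0→XO.X/..O.; (0,2)=+0→X.OX/..O.; (1,0)=+0→X..X/O.O.; (1,1)=+1→X..X/.OO.*; (1,3)=+0→X..X/..OO
ply 2, X at X..X/.OO. | (0,1)=-1→XX.X/.OO.*; (0,2)=-1→X.XX/.OO.; (1,0)=-1→X..X/XOO.; (1,3)=-1→X..X/.OOX
ply 3, O at XX.X/.OO. | (0,2)=+1→XXOX/.OO.*; (1,0)=+1→XX.X/OOO.; (1,3)=+1→XX.X/.OOO
ply 4, X at XXOX/.OO. | (1,0)=-1→XXOX/XOO.*; (1,3)=-1→XXOX/.OOX
ply 5, O at XXOX/XOO. | (1,3)=+1→XXOX/XOOO*
ply 6: XXOX/XOOO is terminal -1 (X); from X..X/..O. depth 5

value(X..X/..O., O) = +1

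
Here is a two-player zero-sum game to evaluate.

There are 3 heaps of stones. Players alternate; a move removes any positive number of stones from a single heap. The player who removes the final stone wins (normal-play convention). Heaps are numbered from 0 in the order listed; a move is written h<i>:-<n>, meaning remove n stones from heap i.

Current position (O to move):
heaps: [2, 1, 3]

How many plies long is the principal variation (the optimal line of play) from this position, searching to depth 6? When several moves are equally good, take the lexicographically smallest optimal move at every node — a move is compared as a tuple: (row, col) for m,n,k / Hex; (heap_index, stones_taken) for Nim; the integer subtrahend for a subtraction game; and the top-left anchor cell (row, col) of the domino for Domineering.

PV length from [(2,1,3)]: 4 plies

ply 1, O at (2,1,3) | h0:-1=-1→(1,1,3)*; h0:-2=-1→(0,1,3); h1:-1=-1→(2,0,3); h2:-1=-1→(2,1,2); h2:-2=-1→(2,1,1); h2:-3=-1→(2,1,0)
ply 2, X at (1,1,3) | h0:-1=-1→(0,1,3); h1:-1=-1→(1,0,3); h2:-1=-1→(1,1,2); h2:-2=-1→(1,1,1); h2:-3=+1→(1,1,0)*
ply 3, O at (1,1,0) | h0:-1=-1→(0,1,0)*; h1:-1=-1→(1,0,0)
ply 4, X at (0,1,0) | h1:-1=+1→(0,0,0)*
ply 5: (0,0,0) is terminal -1 (O); from (2,1,3) depth 6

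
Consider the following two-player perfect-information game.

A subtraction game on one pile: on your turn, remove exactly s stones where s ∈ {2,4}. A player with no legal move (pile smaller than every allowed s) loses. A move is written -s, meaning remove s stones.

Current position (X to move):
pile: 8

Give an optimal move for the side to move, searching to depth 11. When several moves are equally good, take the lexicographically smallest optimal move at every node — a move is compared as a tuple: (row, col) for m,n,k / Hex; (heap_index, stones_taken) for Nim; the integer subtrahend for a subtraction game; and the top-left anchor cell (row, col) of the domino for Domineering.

p1 X@[8]: -2[6]+1* -4[4]-1
p2 O@[6]: -2[4]-1* -4[2]-1
p3 X@[4]: -2[2]-1 -4[0]+1*
p4 O@[0] terminal -1; root [8] d11

X's best at [8]: -2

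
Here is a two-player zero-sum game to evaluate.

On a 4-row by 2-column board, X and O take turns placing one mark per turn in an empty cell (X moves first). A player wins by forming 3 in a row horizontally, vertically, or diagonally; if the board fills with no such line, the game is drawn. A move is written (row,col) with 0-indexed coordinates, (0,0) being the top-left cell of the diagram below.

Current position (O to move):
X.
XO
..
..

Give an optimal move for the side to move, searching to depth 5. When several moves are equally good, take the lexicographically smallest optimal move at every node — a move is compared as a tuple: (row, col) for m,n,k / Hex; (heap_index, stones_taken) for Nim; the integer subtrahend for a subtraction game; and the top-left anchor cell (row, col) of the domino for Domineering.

O's best at [X./XO/../..]: (2,0)

ply 1, O at X./XO/../.. | (0,1)=-1→XO/XO/../..; (2,0)=+0→X./XO/O./..*; (2,1)=-1→X./XO/.O/..; (3,0)=-1→X./XO/../O.; (3,1)=-1→X./XO/../.O
ply 2, X at X./XO/O./.. | (0,1)=+0→XX/XO/O./..*; (2,1)=+0→X./XO/OX/..; (3,0)=-1→X./XO/O./X.; (3,1)=+0→X./XO/O./.X
ply 3, O at XX/XO/O./.. | (2,1)=+0→XX/XO/OO/..*; (3,0)=+0→XX/XO/O./O.; (3,1)=+0→XX/XO/O./.O
ply 4, X at XX/XO/OO/.. | (3,0)=-1→XX/XO/OO/X.; (3,1)=+0→XX/XO/OO/.X*
ply 5, O at XX/XO/OO/.X | (3,0)=+0→XX/XO/OO/OX*
ply 6: XX/XO/OO/OX is terminal +0 (X); from X./XO/../.. depth 5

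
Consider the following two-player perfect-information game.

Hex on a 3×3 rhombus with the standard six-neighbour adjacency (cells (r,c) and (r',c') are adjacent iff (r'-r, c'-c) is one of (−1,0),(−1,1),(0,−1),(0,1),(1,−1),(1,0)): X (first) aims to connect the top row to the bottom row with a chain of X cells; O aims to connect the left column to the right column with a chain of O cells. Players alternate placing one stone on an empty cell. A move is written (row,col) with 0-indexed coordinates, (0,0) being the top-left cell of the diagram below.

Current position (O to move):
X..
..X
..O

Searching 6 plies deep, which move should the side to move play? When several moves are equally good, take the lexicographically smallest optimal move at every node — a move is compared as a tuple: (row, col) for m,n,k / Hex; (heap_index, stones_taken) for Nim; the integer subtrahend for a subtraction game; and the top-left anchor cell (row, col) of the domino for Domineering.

O's best at [X../..X/..O]: (1,1)

ply 1, O at X../..X/..O | (0,1)=-1→XO./..X/..O; (0,2)=-1→X.O/..X/..O; (1,0)=-1→X../O.X/..O; (1,1)=+1→X../.OX/..O*; (2,0)=-1→X../..X/O.O; (2,1)=-1→X../..X/.OO
ply 2, X at X../.OX/..O | (0,1)=-1→XX./.OX/..O*; (0,2)=-1→X.X/.OX/..O; (1,0)=-1→X../XOX/..O; (2,0)=-1→X../.OX/X.O; (2,1)=-1→X../.OX/.XO
ply 3, O at XX./.OX/..O | (0,2)=+1→XXO/.OX/..O*; (1,0)=+1→XX./OOX/..O; (2,0)=+1→XX./.OX/O.O; (2,1)=+1→XX./.OX/.OO
ply 4, X at XXO/.OX/..O | (1,0)=-1→XXO/XOX/..O*; (2,0)=-1→XXO/.OX/X.O; (2,1)=-1→XXO/.OX/.XO
ply 5, O at XXO/XOX/..O | (2,0)=+1→XXO/XOX/O.O*; (2,1)=-1→XXO/XOX/.OO
ply 6: XXO/XOX/O.O is terminal -1 (X); from X../..X/..O depth 6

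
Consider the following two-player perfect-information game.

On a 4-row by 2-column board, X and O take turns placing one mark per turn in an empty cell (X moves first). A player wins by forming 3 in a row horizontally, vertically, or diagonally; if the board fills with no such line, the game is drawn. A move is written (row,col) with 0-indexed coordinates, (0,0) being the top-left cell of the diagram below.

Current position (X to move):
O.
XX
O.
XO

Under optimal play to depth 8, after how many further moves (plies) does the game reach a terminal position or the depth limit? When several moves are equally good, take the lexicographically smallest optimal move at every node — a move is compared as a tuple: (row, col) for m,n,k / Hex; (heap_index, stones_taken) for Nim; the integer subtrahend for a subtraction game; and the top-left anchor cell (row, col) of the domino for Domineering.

PV length from [O./XX/O./XO]: 2 plies

ply 1, X at O./XX/O./XO | (0,1)=+0→OX/XX/O./XO*; (2,1)=+0→O./XX/OX/XO
ply 2, O at OX/XX/O./XO | (2,1)=+0→OX/XX/OO/XO*
ply 3: OX/XX/OO/XO is terminal +0 (X); from O./XX/O./XO depth 8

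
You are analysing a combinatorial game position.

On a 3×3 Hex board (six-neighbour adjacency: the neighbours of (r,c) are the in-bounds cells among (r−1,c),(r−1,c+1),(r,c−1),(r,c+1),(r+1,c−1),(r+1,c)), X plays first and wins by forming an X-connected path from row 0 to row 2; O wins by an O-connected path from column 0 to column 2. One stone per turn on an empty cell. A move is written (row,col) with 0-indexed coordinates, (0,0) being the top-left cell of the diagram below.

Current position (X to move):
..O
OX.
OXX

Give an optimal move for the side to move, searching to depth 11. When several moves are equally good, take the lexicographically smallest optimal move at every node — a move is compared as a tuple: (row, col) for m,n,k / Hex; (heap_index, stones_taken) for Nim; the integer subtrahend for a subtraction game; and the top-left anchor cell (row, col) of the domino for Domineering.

p1 X@[..O/OX./OXX]: (0,0)[X.O/OX./OXX]-1 (0,1)[.XO/OX./OXX]+1* (1,2)[..O/OXX/OXX]-1
p2 O@[.XO/OX./OXX] terminal -1; root [..O/OX./OXX] d11

X's best at [..O/OX./OXX]: (0,1)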